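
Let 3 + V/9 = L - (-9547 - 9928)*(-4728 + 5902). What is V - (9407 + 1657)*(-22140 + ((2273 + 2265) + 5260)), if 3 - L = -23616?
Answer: 342537282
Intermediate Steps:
L = 23619 (L = 3 - 1*(-23616) = 3 + 23616 = 23619)
V = 205985394 (V = -27 + 9*(23619 - (-9547 - 9928)*(-4728 + 5902)) = -27 + 9*(23619 - (-19475)*1174) = -27 + 9*(23619 - 1*(-22863650)) = -27 + 9*(23619 + 22863650) = -27 + 9*22887269 = -27 + 205985421 = 205985394)
V - (9407 + 1657)*(-22140 + ((2273 + 2265) + 5260)) = 205985394 - (9407 + 1657)*(-22140 + ((2273 + 2265) + 5260)) = 205985394 - 11064*(-22140 + (4538 + 5260)) = 205985394 - 11064*(-22140 + 9798) = 205985394 - 11064*(-12342) = 205985394 - 1*(-136551888) = 205985394 + 136551888 = 342537282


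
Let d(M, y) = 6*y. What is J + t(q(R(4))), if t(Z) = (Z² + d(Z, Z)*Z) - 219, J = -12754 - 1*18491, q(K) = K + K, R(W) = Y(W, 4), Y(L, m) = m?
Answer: -31016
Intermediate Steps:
R(W) = 4
q(K) = 2*K
J = -31245 (J = -12754 - 18491 = -31245)
t(Z) = -219 + 7*Z² (t(Z) = (Z² + (6*Z)*Z) - 219 = (Z² + 6*Z²) - 219 = 7*Z² - 219 = -219 + 7*Z²)
J + t(q(R(4))) = -31245 + (-219 + 7*(2*4)²) = -31245 + (-219 + 7*8²) = -31245 + (-219 + 7*64) = -31245 + (-219 + 448) = -31245 + 229 = -31016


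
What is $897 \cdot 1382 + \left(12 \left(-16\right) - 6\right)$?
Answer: $1239456$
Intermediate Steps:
$897 \cdot 1382 + \left(12 \left(-16\right) - 6\right) = 1239654 - 198 = 1239456$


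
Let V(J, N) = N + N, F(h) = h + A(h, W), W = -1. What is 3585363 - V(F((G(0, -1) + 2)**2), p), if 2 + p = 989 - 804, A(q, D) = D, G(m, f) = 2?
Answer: 3584997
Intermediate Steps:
p = 183 (p = -2 + (989 - 804) = -2 + 185 = 183)
F(h) = -1 + h (F(h) = h - 1 = -1 + h)
V(J, N) = 2*N
3585363 - V(F((G(0, -1) + 2)**2), p) = 3585363 - 2*183 = 3585363 - 1*366 = 3585363 - 366 = 3584997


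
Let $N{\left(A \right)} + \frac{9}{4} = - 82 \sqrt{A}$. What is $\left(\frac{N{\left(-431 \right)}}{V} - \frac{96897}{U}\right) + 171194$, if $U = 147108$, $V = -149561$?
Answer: $\frac{313877564338904}{1833468299} + \frac{82 i \sqrt{431}}{149561} \approx 1.7119 \cdot 10^{5} + 0.011382 i$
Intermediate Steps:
$N{\left(A \right)} = - \frac{9}{4} - 82 \sqrt{A}$
$\left(\frac{N{\left(-431 \right)}}{V} - \frac{96897}{U}\right) + 171194 = \left(\frac{- \frac{9}{4} - 82 \sqrt{-431}}{-149561} - \frac{96897}{147108}\right) + 171194 = \left(\left(- \frac{9}{4} - 82 i \sqrt{431}\right) \left(- \frac{1}{149561}\right) - \frac{32299}{49036}\right) + 171194 = \left(\left(\frac{9}{598244} + \frac{82 i \sqrt{431}}{149561}\right) - \frac{32299}{49036}\right) + 171194 = \left(- \frac{1207640102}{1833468299} + \frac{82 i \sqrt{431}}{149561}\right) + 171194 = \frac{313877564338904}{1833468299} + \frac{82 i \sqrt{431}}{149561}$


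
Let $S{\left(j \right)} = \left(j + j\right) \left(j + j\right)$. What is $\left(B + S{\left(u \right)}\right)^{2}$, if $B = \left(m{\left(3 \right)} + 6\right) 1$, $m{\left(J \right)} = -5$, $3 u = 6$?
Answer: $289$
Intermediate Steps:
$u = 2$ ($u = \frac{1}{3} \cdot 6 = 2$)
$S{\left(j \right)} = 4 j^{2}$ ($S{\left(j \right)} = 2 j 2 j = 4 j^{2}$)
$B = 1$ ($B = \left(-5 + 6\right) 1 = 1 \cdot 1 = 1$)
$\left(B + S{\left(u \right)}\right)^{2} = \left(1 + 4 \cdot 2^{2}\right)^{2} = \left(1 + 4 \cdot 4\right)^{2} = \left(1 + 16\right)^{2} = 17^{2} = 289$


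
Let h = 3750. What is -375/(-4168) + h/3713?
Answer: 17022375/15475784 ≈ 1.0999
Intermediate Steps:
-375/(-4168) + h/3713 = -375/(-4168) + 3750/3713 = -375*(-1/4168) + 3750*(1/3713) = 375/4168 + 3750/3713 = 17022375/15475784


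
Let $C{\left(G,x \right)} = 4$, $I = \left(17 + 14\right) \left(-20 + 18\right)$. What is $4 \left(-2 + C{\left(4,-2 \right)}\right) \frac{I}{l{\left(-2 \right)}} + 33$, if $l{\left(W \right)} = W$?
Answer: $281$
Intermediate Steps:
$I = -62$ ($I = 31 \left(-2\right) = -62$)
$4 \left(-2 + C{\left(4,-2 \right)}\right) \frac{I}{l{\left(-2 \right)}} + 33 = 4 \left(-2 + 4\right) \left(- \frac{62}{-2}\right) + 33 = 4 \cdot 2 \left(\left(-62\right) \left(- \frac{1}{2}\right)\right) + 33 = 8 \cdot 31 + 33 = 248 + 33 = 281$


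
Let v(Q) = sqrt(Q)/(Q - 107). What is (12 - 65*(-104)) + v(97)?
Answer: 6772 - sqrt(97)/10 ≈ 6771.0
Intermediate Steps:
v(Q) = sqrt(Q)/(-107 + Q)
(12 - 65*(-104)) + v(97) = (12 - 65*(-104)) + sqrt(97)/(-107 + 97) = (12 + 6760) + sqrt(97)/(-10) = 6772 + sqrt(97)*(-1/10) = 6772 - sqrt(97)/10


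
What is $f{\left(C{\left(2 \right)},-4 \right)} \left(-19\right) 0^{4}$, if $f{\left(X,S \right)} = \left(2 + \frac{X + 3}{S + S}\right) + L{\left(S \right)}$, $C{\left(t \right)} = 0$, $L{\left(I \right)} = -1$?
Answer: $0$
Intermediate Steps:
$f{\left(X,S \right)} = 1 + \frac{3 + X}{2 S}$ ($f{\left(X,S \right)} = \left(2 + \frac{X + 3}{S + S}\right) - 1 = \left(2 + \frac{3 + X}{2 S}\right) - 1 = 1 + \frac{3 + X}{2 S}$)
$f{\left(C{\left(2 \right)},-4 \right)} \left(-19\right) 0^{4} = \frac{3 + 0 + 2 \left(-4\right)}{2 \left(-4\right)} \left(-19\right) 0^{4} = \frac{1}{2} \left(- \frac{1}{4}\right) \left(3 + 0 - 8\right) \left(-19\right) 0 = \frac{1}{2} \left(- \frac{1}{4}\right) \left(-5\right) \left(-19\right) 0 = \frac{5}{8} \left(-19\right) 0 = \left(- \frac{95}{8}\right) 0 = 0$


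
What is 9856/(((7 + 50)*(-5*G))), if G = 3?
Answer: -9856/855 ≈ -11.527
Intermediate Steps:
9856/(((7 + 50)*(-5*G))) = 9856/(((7 + 50)*(-5*3))) = 9856/((57*(-15))) = 9856/(-855) = 9856*(-1/855) = -9856/855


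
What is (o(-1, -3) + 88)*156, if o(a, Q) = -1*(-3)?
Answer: 14196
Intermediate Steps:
o(a, Q) = 3
(o(-1, -3) + 88)*156 = (3 + 88)*156 = 91*156 = 14196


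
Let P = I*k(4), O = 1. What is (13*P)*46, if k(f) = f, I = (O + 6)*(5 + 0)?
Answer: 83720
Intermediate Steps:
I = 35 (I = (1 + 6)*(5 + 0) = 7*5 = 35)
P = 140 (P = 35*4 = 140)
(13*P)*46 = (13*140)*46 = 1820*46 = 83720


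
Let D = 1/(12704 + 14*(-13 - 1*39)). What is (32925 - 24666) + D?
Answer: 98909785/11976 ≈ 8259.0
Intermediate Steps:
D = 1/11976 (D = 1/(12704 + 14*(-13 - 39)) = 1/(12704 + 14*(-52)) = 1/(12704 - 728) = 1/11976 ≈ 8.3500e-5)
(32925 - 24666) + D = (32925 - 24666) + 1/11976 = 8259 + 1/11976 = 98909785/11976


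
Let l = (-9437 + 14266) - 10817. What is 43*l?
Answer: -257484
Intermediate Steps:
l = -5988 (l = 4829 - 10817 = -5988)
43*l = 43*(-5988) = -257484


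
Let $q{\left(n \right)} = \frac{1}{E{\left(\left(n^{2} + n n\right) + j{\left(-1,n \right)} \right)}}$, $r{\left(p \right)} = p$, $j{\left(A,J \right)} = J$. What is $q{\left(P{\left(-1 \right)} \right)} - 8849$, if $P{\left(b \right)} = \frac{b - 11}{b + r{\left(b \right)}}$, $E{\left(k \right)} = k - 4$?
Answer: $- \frac{654825}{74} \approx -8849.0$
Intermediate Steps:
$E{\left(k \right)} = -4 + k$
$P{\left(b \right)} = \frac{-11 + b}{2 b}$ ($P{\left(b \right)} = \frac{b - 11}{b + b} = \frac{-11 + b}{2 b}$)
$q{\left(n \right)} = \frac{1}{-4 + n + 2 n^{2}}$ ($q{\left(n \right)} = \frac{1}{-4 + \left(\left(n^{2} + n n\right) + n\right)} = \frac{1}{-4 + \left(\left(n^{2} + n^{2}\right) + n\right)} = \frac{1}{-4 + \left(2 n^{2} + n\right)} = \frac{1}{-4 + \left(n + 2 n^{2}\right)} = \frac{1}{-4 + n + 2 n^{2}}$)
$q{\left(P{\left(-1 \right)} \right)} - 8849 = \frac{1}{-4 + \frac{-11 - 1}{2 \left(-1\right)} + 2 \left(\frac{-11 - 1}{2 \left(-1\right)}\right)^{2}} - 8849 = \frac{1}{-4 + \frac{1}{2} \left(-1\right) \left(-12\right) + 2 \left(\frac{1}{2} \left(-1\right) \left(-12\right)\right)^{2}} - 8849 = \frac{1}{-4 + 6 + 2 \cdot 6^{2}} - 8849 = \frac{1}{-4 + 6 + 2 \cdot 36} - 8849 = \frac{1}{-4 + 6 + 72} - 8849 = \frac{1}{74} - 8849 = - \frac{654825}{74}$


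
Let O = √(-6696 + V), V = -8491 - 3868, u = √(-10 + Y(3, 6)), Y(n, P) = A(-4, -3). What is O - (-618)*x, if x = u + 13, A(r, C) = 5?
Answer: 8034 + I*√19055 + 618*I*√5 ≈ 8034.0 + 1519.9*I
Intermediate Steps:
Y(n, P) = 5
u = I*√5 (u = √(-10 + 5) = √(-5) = I*√5 ≈ 2.2361*I)
x = 13 + I*√5 (x = I*√5 + 13 = 13 + I*√5 ≈ 13.0 + 2.2361*I)
V = -12359
O = I*√19055 (O = √(-6696 - 12359) = √(-19055) = I*√19055 ≈ 138.04*I)
O - (-618)*x = I*√19055 - (-618)*(13 + I*√5) = I*√19055 - (-8034 - 618*I*√5) = I*√19055 + (8034 + 618*I*√5) = 8034 + I*√19055 + 618*I*√5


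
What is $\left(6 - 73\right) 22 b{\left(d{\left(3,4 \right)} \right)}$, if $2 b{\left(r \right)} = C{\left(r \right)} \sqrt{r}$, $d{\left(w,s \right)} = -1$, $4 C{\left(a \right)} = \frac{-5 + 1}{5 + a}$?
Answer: $\frac{737 i}{4} \approx 184.25 i$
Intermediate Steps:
$C{\left(a \right)} = - \frac{1}{5 + a}$ ($C{\left(a \right)} = \frac{\left(-5 + 1\right) \frac{1}{5 + a}}{4} = \frac{\left(-4\right) \frac{1}{5 + a}}{4} = - \frac{1}{5 + a}$)
$b{\left(r \right)} = - \frac{\sqrt{r}}{2 \left(5 + r\right)}$ ($b{\left(r \right)} = \frac{- \frac{1}{5 + r} \sqrt{r}}{2} = \frac{\left(-1\right) \sqrt{r} \frac{1}{5 + r}}{2} = - \frac{\sqrt{r}}{2 \left(5 + r\right)}$)
$\left(6 - 73\right) 22 b{\left(d{\left(3,4 \right)} \right)} = \left(6 - 73\right) 22 \left(- \frac{\sqrt{-1}}{10 + 2 \left(-1\right)}\right) = \left(6 - 73\right) 22 \left(- \frac{i}{10 - 2}\right) = \left(-67\right) 22 \left(- \frac{i}{8}\right) = - 1474 \left(\left(-1\right) i \frac{1}{8}\right) = - 1474 \left(- \frac{i}{8}\right) = \frac{737 i}{4}$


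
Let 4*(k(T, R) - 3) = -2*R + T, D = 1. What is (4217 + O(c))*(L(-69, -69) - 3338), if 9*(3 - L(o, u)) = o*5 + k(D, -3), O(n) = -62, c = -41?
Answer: -164398115/12 ≈ -1.3700e+7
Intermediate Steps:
k(T, R) = 3 - R/2 + T/4 (k(T, R) = 3 + (-2*R + T)/4 = 3 + (T - 2*R)/4 = 3 + (-R/2 + T/4) = 3 - R/2 + T/4)
L(o, u) = 89/36 - 5*o/9 (L(o, u) = 3 - (o*5 + (3 - ½*(-3) + (¼)*1))/9 = 3 - (5*o + (3 + 3/2 + ¼))/9 = 3 - (5*o + 19/4)/9 = 3 - (19/4 + 5*o)/9 = 3 + (-19/36 - 5*o/9) = 89/36 - 5*o/9)
(4217 + O(c))*(L(-69, -69) - 3338) = (4217 - 62)*((89/36 - 5/9*(-69)) - 3338) = 4155*((89/36 + 115/3) - 3338) = 4155*(1469/36 - 3338) = 4155*(-118699/36) = -164398115/12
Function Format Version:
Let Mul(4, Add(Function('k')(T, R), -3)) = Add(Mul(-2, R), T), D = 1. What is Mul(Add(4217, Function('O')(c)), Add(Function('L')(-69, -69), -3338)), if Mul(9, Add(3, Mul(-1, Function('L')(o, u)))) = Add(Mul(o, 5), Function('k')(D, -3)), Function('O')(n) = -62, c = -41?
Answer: Rational(-164398115, 12) ≈ -1.3700e+7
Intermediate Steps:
Function('k')(T, R) = Add(3, Mul(Rational(-1, 2), R), Mul(Rational(1, 4), T)) (Function('k')(T, R) = Add(3, Mul(Rational(1, 4), Add(Mul(-2, R), T))) = Add(3, Mul(Rational(1, 4), Add(T, Mul(-2, R)))) = Add(3, Add(Mul(Rational(-1, 2), R), Mul(Rational(1, 4), T))) = Add(3, Mul(Rational(-1, 2), R), Mul(Rational(1, 4), T)))
Function('L')(o, u) = Add(Rational(89, 36), Mul(Rational(-5, 9), o)) (Function('L')(o, u) = Add(3, Mul(Rational(-1, 9), Add(Mul(o, 5), Add(3, Mul(Rational(-1, 2), -3), Mul(Rational(1, 4), 1))))) = Add(3, Mul(Rational(-1, 9), Add(Mul(5, o), Add(3, Rational(3, 2), Rational(1, 4))))) = Add(3, Mul(Rational(-1, 9), Add(Mul(5, o), Rational(19, 4)))) = Add(3, Mul(Rational(-1, 9), Add(Rational(19, 4), Mul(5, o)))) = Add(3, Add(Rational(-19, 36), Mul(Rational(-5, 9), o))) = Add(Rational(89, 36), Mul(Rational(-5, 9), o)))
Mul(Add(4217, Function('O')(c)), Add(Function('L')(-69, -69), -3338)) = Mul(Add(4217, -62), Add(Add(Rational(89, 36), Mul(Rational(-5, 9), -69)), -3338)) = Mul(4155, Add(Add(Rational(89, 36), Rational(115, 3)), -3338)) = Mul(4155, Add(Rational(1469, 36), -3338)) = Mul(4155, Rational(-118699, 36)) = Rational(-164398115, 12)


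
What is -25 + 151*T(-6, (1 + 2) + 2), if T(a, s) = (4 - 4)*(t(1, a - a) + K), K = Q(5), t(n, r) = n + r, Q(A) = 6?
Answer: -25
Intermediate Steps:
K = 6
T(a, s) = 0 (T(a, s) = (4 - 4)*((1 + (a - a)) + 6) = 0*((1 + 0) + 6) = 0*(1 + 6) = 0*7 = 0)
-25 + 151*T(-6, (1 + 2) + 2) = -25 + 151*0 = -25 + 0 = -25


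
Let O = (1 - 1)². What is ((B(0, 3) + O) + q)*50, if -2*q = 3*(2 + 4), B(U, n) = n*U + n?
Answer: -300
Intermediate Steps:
B(U, n) = n + U*n (B(U, n) = U*n + n = n + U*n)
q = -9 (q = -3*(2 + 4)/2 = -3*6/2 = -½*18 = -9)
O = 0 (O = 0² = 0)
((B(0, 3) + O) + q)*50 = ((3*(1 + 0) + 0) - 9)*50 = ((3*1 + 0) - 9)*50 = ((3 + 0) - 9)*50 = (3 - 9)*50 = -6*50 = -300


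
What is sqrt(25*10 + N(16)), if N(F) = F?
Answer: sqrt(266) ≈ 16.310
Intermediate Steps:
sqrt(25*10 + N(16)) = sqrt(25*10 + 16) = sqrt(250 + 16) = sqrt(266)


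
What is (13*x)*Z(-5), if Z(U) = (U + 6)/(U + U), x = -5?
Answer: 13/2 ≈ 6.5000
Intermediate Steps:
Z(U) = (6 + U)/(2*U) (Z(U) = (6 + U)/((2*U)) = (6 + U)*(1/(2*U)) = (6 + U)/(2*U))
(13*x)*Z(-5) = (13*(-5))*((1/2)*(6 - 5)/(-5)) = -65*(-1)/(2*5) = -65*(-1/10) = 13/2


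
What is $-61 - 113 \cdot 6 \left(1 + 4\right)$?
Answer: $-3451$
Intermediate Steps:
$-61 - 113 \cdot 6 \left(1 + 4\right) = -61 - 113 \cdot 6 \cdot 5 = -61 - 3390 = -3451$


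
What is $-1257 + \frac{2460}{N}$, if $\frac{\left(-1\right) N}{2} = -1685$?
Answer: $- \frac{423363}{337} \approx -1256.3$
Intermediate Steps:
$N = 3370$ ($N = \left(-2\right) \left(-1685\right) = 3370$)
$-1257 + \frac{2460}{N} = -1257 + \frac{2460}{3370} = -1257 + 2460 \cdot \frac{1}{3370} = -1257 + \frac{246}{337} = - \frac{423363}{337}$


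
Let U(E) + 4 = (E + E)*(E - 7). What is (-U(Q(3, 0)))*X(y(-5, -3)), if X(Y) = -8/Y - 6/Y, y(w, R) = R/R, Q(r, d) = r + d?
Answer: -392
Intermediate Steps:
Q(r, d) = d + r
y(w, R) = 1
X(Y) = -14/Y
U(E) = -4 + 2*E*(-7 + E) (U(E) = -4 + (E + E)*(E - 7) = -4 + (2*E)*(-7 + E) = -4 + 2*E*(-7 + E))
(-U(Q(3, 0)))*X(y(-5, -3)) = (-(-4 - 14*(0 + 3) + 2*(0 + 3)²))*(-14/1) = (-(-4 - 14*3 + 2*3²))*(-14*1) = -(-4 - 42 + 2*9)*(-14) = -(-4 - 42 + 18)*(-14) = -1*(-28)*(-14) = 28*(-14) = -392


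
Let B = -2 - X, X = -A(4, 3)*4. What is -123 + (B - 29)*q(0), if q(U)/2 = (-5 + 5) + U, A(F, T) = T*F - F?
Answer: -123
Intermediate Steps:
A(F, T) = -F + F*T (A(F, T) = F*T - F = -F + F*T)
q(U) = 2*U (q(U) = 2*((-5 + 5) + U) = 2*(0 + U) = 2*U)
X = -32 (X = -4*(-1 + 3)*4 = -4*2*4 = -1*8*4 = -8*4 = -32)
B = 30 (B = -2 - 1*(-32) = -2 + 32 = 30)
-123 + (B - 29)*q(0) = -123 + (30 - 29)*(2*0) = -123 + 1*0 = -123 + 0 = -123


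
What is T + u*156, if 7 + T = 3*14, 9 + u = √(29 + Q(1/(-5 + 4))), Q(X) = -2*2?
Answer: -589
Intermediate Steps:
Q(X) = -4
u = -4 (u = -9 + √(29 - 4) = -9 + √25 = -9 + 5 = -4)
T = 35 (T = -7 + 3*14 = -7 + 42 = 35)
T + u*156 = 35 - 4*156 = 35 - 624 = -589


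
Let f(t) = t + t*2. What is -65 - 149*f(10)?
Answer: -4535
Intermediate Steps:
f(t) = 3*t (f(t) = t + 2*t = 3*t)
-65 - 149*f(10) = -65 - 447*10 = -65 - 149*30 = -65 - 4470 = -4535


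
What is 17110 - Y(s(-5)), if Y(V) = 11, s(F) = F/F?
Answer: 17099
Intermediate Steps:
s(F) = 1
17110 - Y(s(-5)) = 17110 - 1*11 = 17110 - 11 = 17099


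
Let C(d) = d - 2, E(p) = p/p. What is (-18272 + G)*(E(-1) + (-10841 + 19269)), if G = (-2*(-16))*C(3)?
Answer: -153744960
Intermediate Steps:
E(p) = 1
C(d) = -2 + d
G = 32 (G = (-2*(-16))*(-2 + 3) = 32*1 = 32)
(-18272 + G)*(E(-1) + (-10841 + 19269)) = (-18272 + 32)*(1 + (-10841 + 19269)) = -18240*(1 + 8428) = -18240*8429 = -153744960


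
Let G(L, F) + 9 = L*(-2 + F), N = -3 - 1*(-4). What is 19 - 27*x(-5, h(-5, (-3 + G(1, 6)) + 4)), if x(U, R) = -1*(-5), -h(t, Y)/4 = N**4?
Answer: -116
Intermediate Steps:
N = 1 (N = -3 + 4 = 1)
G(L, F) = -9 + L*(-2 + F)
h(t, Y) = -4 (h(t, Y) = -4*1**4 = -4*1 = -4)
x(U, R) = 5
19 - 27*x(-5, h(-5, (-3 + G(1, 6)) + 4)) = 19 - 27*5 = 19 - 135 = -116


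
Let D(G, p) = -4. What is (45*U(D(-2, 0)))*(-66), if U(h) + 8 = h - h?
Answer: 23760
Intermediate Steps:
U(h) = -8 (U(h) = -8 + (h - h) = -8 + 0 = -8)
(45*U(D(-2, 0)))*(-66) = (45*(-8))*(-66) = -360*(-66) = 23760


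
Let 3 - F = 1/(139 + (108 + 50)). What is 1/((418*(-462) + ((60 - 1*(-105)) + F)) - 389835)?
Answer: -297/173086552 ≈ -1.7159e-6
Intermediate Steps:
F = 890/297 (F = 3 - 1/(139 + (108 + 50)) = 3 - 1/(139 + 158) = 3 - 1/297 = 890/297 ≈ 2.9966)
1/((418*(-462) + ((60 - 1*(-105)) + F)) - 389835) = 1/((418*(-462) + ((60 - 1*(-105)) + 890/297)) - 389835) = 1/((-193116 + ((60 + 105) + 890/297)) - 389835) = 1/((-193116 + (165 + 890/297)) - 389835) = 1/((-193116 + 49895/297) - 389835) = 1/(-57305557/297 - 389835) = 1/(-173086552/297) = -297/173086552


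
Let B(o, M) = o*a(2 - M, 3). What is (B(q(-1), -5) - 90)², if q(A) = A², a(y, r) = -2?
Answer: 8464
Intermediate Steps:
B(o, M) = -2*o (B(o, M) = o*(-2) = -2*o)
(B(q(-1), -5) - 90)² = (-2*(-1)² - 90)² = (-2*1 - 90)² = (-2 - 90)² = (-92)² = 8464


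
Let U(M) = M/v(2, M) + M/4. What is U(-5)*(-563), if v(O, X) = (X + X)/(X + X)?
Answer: 14075/4 ≈ 3518.8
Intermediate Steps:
v(O, X) = 1 (v(O, X) = (2*X)/((2*X)) = (2*X)*(1/(2*X)) = 1)
U(M) = 5*M/4 (U(M) = M/1 + M/4 = M*1 + M*(¼) = M + M/4 = 5*M/4)
U(-5)*(-563) = ((5/4)*(-5))*(-563) = -25/4*(-563) = 14075/4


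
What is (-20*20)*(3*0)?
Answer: 0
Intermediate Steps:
(-20*20)*(3*0) = -400*0 = 0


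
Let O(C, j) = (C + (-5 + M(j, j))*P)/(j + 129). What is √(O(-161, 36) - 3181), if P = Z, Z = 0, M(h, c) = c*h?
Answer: I*√86629290/165 ≈ 56.409*I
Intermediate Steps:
P = 0
O(C, j) = C/(129 + j) (O(C, j) = (C + (-5 + j*j)*0)/(j + 129) = (C + (-5 + j²)*0)/(129 + j) = (C + 0)/(129 + j) = C/(129 + j))
√(O(-161, 36) - 3181) = √(-161/(129 + 36) - 3181) = √(-161/165 - 3181) = √(-525026/165) = I*√86629290/165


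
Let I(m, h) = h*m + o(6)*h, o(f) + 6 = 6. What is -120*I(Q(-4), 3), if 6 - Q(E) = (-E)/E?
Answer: -2520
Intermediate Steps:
o(f) = 0 (o(f) = -6 + 6 = 0)
Q(E) = 7 (Q(E) = 6 - (-E)/E = 6 - 1*(-1) = 6 + 1 = 7)
I(m, h) = h*m (I(m, h) = h*m + 0*h = h*m + 0 = h*m)
-120*I(Q(-4), 3) = -360*7 = -120*21 = -2520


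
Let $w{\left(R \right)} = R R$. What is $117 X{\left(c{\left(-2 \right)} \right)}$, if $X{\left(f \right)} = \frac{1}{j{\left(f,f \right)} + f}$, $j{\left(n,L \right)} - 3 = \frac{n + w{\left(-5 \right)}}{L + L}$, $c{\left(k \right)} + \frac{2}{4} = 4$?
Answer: $\frac{819}{74} \approx 11.068$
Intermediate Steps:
$w{\left(R \right)} = R^{2}$
$c{\left(k \right)} = \frac{7}{2}$ ($c{\left(k \right)} = - \frac{1}{2} + 4 = \frac{7}{2}$)
$j{\left(n,L \right)} = 3 + \frac{25 + n}{2 L}$ ($j{\left(n,L \right)} = 3 + \frac{n + \left(-5\right)^{2}}{L + L} = 3 + \frac{n + 25}{2 L} = 3 + \left(25 + n\right) \frac{1}{2 L} = 3 + \frac{25 + n}{2 L}$)
$X{\left(f \right)} = \frac{1}{f + \frac{25 + 7 f}{2 f}}$ ($X{\left(f \right)} = \frac{1}{\frac{25 + f + 6 f}{2 f} + f} = \frac{1}{\frac{25 + 7 f}{2 f} + f} = \frac{1}{f + \frac{25 + 7 f}{2 f}}$)
$117 X{\left(c{\left(-2 \right)} \right)} = 117 \cdot 2 \cdot \frac{7}{2} \frac{1}{25 + 2 \left(\frac{7}{2}\right)^{2} + 7 \cdot \frac{7}{2}} = 117 \cdot 2 \cdot \frac{7}{2} \frac{1}{25 + 2 \cdot \frac{49}{4} + \frac{49}{2}} = 117 \cdot 2 \cdot \frac{7}{2} \frac{1}{25 + \frac{49}{2} + \frac{49}{2}} = 117 \cdot 2 \cdot \frac{7}{2} \cdot \frac{1}{74} = 117 \cdot \frac{7}{74} = \frac{819}{74}$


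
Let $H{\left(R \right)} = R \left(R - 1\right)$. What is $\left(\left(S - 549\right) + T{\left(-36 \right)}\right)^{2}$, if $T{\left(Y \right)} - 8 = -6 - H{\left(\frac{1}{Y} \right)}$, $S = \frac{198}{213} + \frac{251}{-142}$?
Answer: $\frac{2541419248825081}{8466944256} \approx 3.0016 \cdot 10^{5}$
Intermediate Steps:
$S = - \frac{119}{142}$ ($S = 198 \cdot \frac{1}{213} + 251 \left(- \frac{1}{142}\right) = \frac{66}{71} - \frac{251}{142} = - \frac{119}{142} \approx -0.83803$)
$H{\left(R \right)} = R \left(-1 + R\right)$
$T{\left(Y \right)} = 2 - \frac{-1 + \frac{1}{Y}}{Y}$ ($T{\left(Y \right)} = 8 - \left(6 + \frac{-1 + \frac{1}{Y}}{Y}\right) = 2 - \frac{-1 + \frac{1}{Y}}{Y}$)
$\left(\left(S - 549\right) + T{\left(-36 \right)}\right)^{2} = \left(\left(- \frac{119}{142} - 549\right) + \left(2 + \frac{1}{-36} - \frac{1}{1296}\right)\right)^{2} = \left(- \frac{78077}{142} - - \frac{2555}{1296}\right)^{2} = \left(- \frac{78077}{142} + \frac{2555}{1296}\right)^{2} = \left(- \frac{50412491}{92016}\right)^{2} = \frac{2541419248825081}{8466944256}$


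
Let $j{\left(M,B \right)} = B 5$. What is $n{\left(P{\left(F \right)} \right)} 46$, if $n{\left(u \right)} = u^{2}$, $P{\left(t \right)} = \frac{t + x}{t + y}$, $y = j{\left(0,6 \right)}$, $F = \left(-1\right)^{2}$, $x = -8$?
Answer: $\frac{2254}{961} \approx 2.3455$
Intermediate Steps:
$j{\left(M,B \right)} = 5 B$
$F = 1$
$y = 30$ ($y = 5 \cdot 6 = 30$)
$P{\left(t \right)} = \frac{-8 + t}{30 + t}$ ($P{\left(t \right)} = \frac{t - 8}{t + 30} = \frac{-8 + t}{30 + t}$)
$n{\left(P{\left(F \right)} \right)} 46 = \left(\frac{-8 + 1}{30 + 1}\right)^{2} \cdot 46 = \left(\frac{1}{31} \left(-7\right)\right)^{2} \cdot 46 = \left(- \frac{7}{31}\right)^{2} \cdot 46 = \frac{49}{961} \cdot 46 = \frac{2254}{961}$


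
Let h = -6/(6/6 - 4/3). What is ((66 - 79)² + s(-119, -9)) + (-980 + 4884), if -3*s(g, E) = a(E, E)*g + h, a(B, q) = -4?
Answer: 11725/3 ≈ 3908.3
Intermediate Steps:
h = 18 (h = -6/(6*(⅙) - 4*⅓) = -6/(1 - 4/3) = -6/(-⅓) = -6*(-3) = 18)
s(g, E) = -6 + 4*g/3 (s(g, E) = -(-4*g + 18)/3 = -(18 - 4*g)/3 = -6 + 4*g/3)
((66 - 79)² + s(-119, -9)) + (-980 + 4884) = ((66 - 79)² + (-6 + (4/3)*(-119))) + (-980 + 4884) = ((-13)² + (-6 - 476/3)) + 3904 = (169 - 494/3) + 3904 = 13/3 + 3904 = 11725/3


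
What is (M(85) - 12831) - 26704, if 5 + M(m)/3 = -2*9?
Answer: -39604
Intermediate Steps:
M(m) = -69 (M(m) = -15 + 3*(-2*9) = -15 + 3*(-18) = -15 - 54 = -69)
(M(85) - 12831) - 26704 = (-69 - 12831) - 26704 = -12900 - 26704 = -39604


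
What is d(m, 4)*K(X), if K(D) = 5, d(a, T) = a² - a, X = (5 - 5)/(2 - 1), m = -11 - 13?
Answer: 3000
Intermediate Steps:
m = -24
X = 0 (X = 0/1 = 0*1 = 0)
d(m, 4)*K(X) = -24*(-1 - 24)*5 = -24*(-25)*5 = 600*5 = 3000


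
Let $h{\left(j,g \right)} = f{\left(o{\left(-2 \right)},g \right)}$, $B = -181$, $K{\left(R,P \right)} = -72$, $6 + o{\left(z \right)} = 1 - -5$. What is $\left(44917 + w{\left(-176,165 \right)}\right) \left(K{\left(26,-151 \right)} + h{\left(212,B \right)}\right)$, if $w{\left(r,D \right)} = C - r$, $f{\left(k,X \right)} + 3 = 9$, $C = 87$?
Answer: $-2981880$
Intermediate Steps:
$o{\left(z \right)} = 0$ ($o{\left(z \right)} = -6 + \left(1 - -5\right) = -6 + \left(1 + 5\right) = -6 + 6 = 0$)
$f{\left(k,X \right)} = 6$ ($f{\left(k,X \right)} = -3 + 9 = 6$)
$h{\left(j,g \right)} = 6$
$w{\left(r,D \right)} = 87 - r$
$\left(44917 + w{\left(-176,165 \right)}\right) \left(K{\left(26,-151 \right)} + h{\left(212,B \right)}\right) = \left(44917 + \left(87 - -176\right)\right) \left(-72 + 6\right) = \left(44917 + \left(87 + 176\right)\right) \left(-66\right) = \left(44917 + 263\right) \left(-66\right) = 45180 \left(-66\right) = -2981880$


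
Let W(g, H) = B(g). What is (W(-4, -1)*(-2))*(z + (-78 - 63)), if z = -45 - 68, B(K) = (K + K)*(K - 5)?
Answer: 36576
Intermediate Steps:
B(K) = 2*K*(-5 + K) (B(K) = (2*K)*(-5 + K) = 2*K*(-5 + K))
z = -113
W(g, H) = 2*g*(-5 + g)
(W(-4, -1)*(-2))*(z + (-78 - 63)) = ((2*(-4)*(-5 - 4))*(-2))*(-113 + (-78 - 63)) = ((2*(-4)*(-9))*(-2))*(-113 - 141) = (72*(-2))*(-254) = -144*(-254) = 36576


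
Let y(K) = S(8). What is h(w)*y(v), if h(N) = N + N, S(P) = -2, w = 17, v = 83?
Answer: -68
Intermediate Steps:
y(K) = -2
h(N) = 2*N
h(w)*y(v) = (2*17)*(-2) = 34*(-2) = -68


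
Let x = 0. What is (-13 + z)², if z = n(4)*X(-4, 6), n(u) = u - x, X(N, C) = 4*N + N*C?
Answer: 29929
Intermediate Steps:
X(N, C) = 4*N + C*N
n(u) = u (n(u) = u - 1*0 = u + 0 = u)
z = -160 (z = 4*(-4*(4 + 6)) = 4*(-4*10) = 4*(-40) = -160)
(-13 + z)² = (-13 - 160)² = (-173)² = 29929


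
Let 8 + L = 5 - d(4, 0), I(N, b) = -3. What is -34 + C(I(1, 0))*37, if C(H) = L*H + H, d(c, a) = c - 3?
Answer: 299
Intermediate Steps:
d(c, a) = -3 + c
L = -4 (L = -8 + (5 - (-3 + 4)) = -8 + (5 - 1*1) = -8 + (5 - 1) = -8 + 4 = -4)
C(H) = -3*H (C(H) = -4*H + H = -3*H)
-34 + C(I(1, 0))*37 = -34 - 3*(-3)*37 = -34 + 9*37 = -34 + 333 = 299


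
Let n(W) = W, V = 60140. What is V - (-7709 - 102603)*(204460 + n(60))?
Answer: 22561070380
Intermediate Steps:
V - (-7709 - 102603)*(204460 + n(60)) = 60140 - (-7709 - 102603)*(204460 + 60) = 60140 - (-110312)*204520 = 60140 - 1*(-22561010240) = 60140 + 22561010240 = 22561070380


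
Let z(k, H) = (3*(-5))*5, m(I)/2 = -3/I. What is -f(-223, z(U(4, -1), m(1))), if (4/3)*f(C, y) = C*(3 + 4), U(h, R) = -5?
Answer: 4683/4 ≈ 1170.8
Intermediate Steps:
m(I) = -6/I (m(I) = 2*(-3/I) = -6/I)
z(k, H) = -75 (z(k, H) = -15*5 = -75)
f(C, y) = 21*C/4 (f(C, y) = 3*(C*(3 + 4))/4 = 3*(C*7)/4 = 3*(7*C)/4 = 21*C/4)
-f(-223, z(U(4, -1), m(1))) = -21*(-223)/4 = -1*(-4683/4) = 4683/4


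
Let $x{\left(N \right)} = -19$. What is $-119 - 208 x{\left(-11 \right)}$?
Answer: $3833$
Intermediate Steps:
$-119 - 208 x{\left(-11 \right)} = -119 - -3952 = -119 + 3952 = 3833$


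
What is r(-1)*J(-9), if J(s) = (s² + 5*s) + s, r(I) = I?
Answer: -27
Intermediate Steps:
J(s) = s² + 6*s
r(-1)*J(-9) = -(-9)*(6 - 9) = -(-9)*(-3) = -1*27 = -27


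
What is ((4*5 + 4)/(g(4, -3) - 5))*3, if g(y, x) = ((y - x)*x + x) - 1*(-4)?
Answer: -72/25 ≈ -2.8800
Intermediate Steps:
g(y, x) = 4 + x + x*(y - x) (g(y, x) = (x*(y - x) + x) + 4 = (x + x*(y - x)) + 4 = 4 + x + x*(y - x))
((4*5 + 4)/(g(4, -3) - 5))*3 = ((4*5 + 4)/((4 - 3 - 1*(-3)² - 3*4) - 5))*3 = ((20 + 4)/((4 - 3 - 1*9 - 12) - 5))*3 = (24/((4 - 3 - 9 - 12) - 5))*3 = (24/(-20 - 5))*3 = (24/(-25))*3 = -1/25*24*3 = -24/25*3 = -72/25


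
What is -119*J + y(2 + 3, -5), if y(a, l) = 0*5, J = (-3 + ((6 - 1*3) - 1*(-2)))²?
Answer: -476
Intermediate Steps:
J = 4 (J = (-3 + ((6 - 3) + 2))² = (-3 + (3 + 2))² = (-3 + 5)² = 2² = 4)
y(a, l) = 0
-119*J + y(2 + 3, -5) = -119*4 + 0 = -476 + 0 = -476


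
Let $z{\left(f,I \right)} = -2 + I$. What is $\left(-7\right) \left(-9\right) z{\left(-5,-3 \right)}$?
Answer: $-315$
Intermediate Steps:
$\left(-7\right) \left(-9\right) z{\left(-5,-3 \right)} = \left(-7\right) \left(-9\right) \left(-2 - 3\right) = 63 \left(-5\right) = -315$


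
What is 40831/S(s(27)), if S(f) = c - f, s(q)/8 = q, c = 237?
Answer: 5833/3 ≈ 1944.3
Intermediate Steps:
s(q) = 8*q
S(f) = 237 - f
40831/S(s(27)) = 40831/(237 - 8*27) = 40831/(237 - 1*216) = 40831/(237 - 216) = 40831/21 = 40831*(1/21) = 5833/3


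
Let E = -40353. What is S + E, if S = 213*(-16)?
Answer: -43761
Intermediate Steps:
S = -3408
S + E = -3408 - 40353 = -43761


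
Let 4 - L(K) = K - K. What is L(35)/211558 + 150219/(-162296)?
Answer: -15889691009/17167508584 ≈ -0.92557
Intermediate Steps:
L(K) = 4 (L(K) = 4 - (K - K) = 4 - 1*0 = 4 + 0 = 4)
L(35)/211558 + 150219/(-162296) = 4/211558 + 150219/(-162296) = 4*(1/211558) + 150219*(-1/162296) = 2/105779 - 150219/162296 = -15889691009/17167508584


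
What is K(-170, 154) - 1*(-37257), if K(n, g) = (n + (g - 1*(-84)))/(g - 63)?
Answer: 3390455/91 ≈ 37258.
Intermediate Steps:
K(n, g) = (84 + g + n)/(-63 + g) (K(n, g) = (n + (g + 84))/(-63 + g) = (n + (84 + g))/(-63 + g) = (84 + g + n)/(-63 + g))
K(-170, 154) - 1*(-37257) = (84 + 154 - 170)/(-63 + 154) - 1*(-37257) = 68/91 + 37257 = 3390455/91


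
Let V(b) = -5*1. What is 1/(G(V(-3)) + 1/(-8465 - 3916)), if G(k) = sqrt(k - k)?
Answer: -12381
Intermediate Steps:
V(b) = -5
G(k) = 0 (G(k) = sqrt(0) = 0)
1/(G(V(-3)) + 1/(-8465 - 3916)) = 1/(0 + 1/(-8465 - 3916)) = 1/(0 + 1/(-12381)) = 1/(0 - 1/12381) = 1/(-1/12381) = -12381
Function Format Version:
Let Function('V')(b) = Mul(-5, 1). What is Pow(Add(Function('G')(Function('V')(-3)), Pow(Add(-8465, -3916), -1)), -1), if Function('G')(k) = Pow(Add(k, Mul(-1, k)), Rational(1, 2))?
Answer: -12381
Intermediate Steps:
Function('V')(b) = -5
Function('G')(k) = 0 (Function('G')(k) = Pow(0, Rational(1, 2)) = 0)
Pow(Add(Function('G')(Function('V')(-3)), Pow(Add(-8465, -3916), -1)), -1) = Pow(Add(0, Pow(Add(-8465, -3916), -1)), -1) = Pow(Add(0, Pow(-12381, -1)), -1) = Pow(Add(0, Rational(-1, 12381)), -1) = Pow(Rational(-1, 12381), -1) = -12381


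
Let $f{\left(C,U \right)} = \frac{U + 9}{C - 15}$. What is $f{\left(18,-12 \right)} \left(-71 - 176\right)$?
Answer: $247$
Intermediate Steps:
$f{\left(C,U \right)} = \frac{9 + U}{-15 + C}$
$f{\left(18,-12 \right)} \left(-71 - 176\right) = \frac{9 - 12}{-15 + 18} \left(-71 - 176\right) = \frac{1}{3} \left(-3\right) \left(-247\right) = \left(-1\right) \left(-247\right) = 247$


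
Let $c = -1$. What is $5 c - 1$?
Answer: $-6$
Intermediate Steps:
$5 c - 1 = 5 \left(-1\right) - 1 = -5 - 1 = -6$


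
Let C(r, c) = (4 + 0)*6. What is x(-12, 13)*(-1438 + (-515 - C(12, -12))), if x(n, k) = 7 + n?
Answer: 9885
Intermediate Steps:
C(r, c) = 24 (C(r, c) = 4*6 = 24)
x(-12, 13)*(-1438 + (-515 - C(12, -12))) = (7 - 12)*(-1438 + (-515 - 1*24)) = -5*(-1438 + (-515 - 24)) = -5*(-1438 - 539) = -5*(-1977) = 9885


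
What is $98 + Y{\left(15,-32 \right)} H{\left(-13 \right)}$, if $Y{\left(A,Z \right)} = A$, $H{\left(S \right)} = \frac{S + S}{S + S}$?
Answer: $113$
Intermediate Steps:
$H{\left(S \right)} = 1$ ($H{\left(S \right)} = \frac{2 S}{2 S} = 2 S \frac{1}{2 S} = 1$)
$98 + Y{\left(15,-32 \right)} H{\left(-13 \right)} = 98 + 15 \cdot 1 = 98 + 15 = 113$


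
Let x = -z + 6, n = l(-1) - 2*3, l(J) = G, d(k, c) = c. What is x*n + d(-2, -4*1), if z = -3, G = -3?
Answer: -85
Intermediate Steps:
l(J) = -3
n = -9 (n = -3 - 2*3 = -3 - 6 = -9)
x = 9 (x = -1*(-3) + 6 = 3 + 6 = 9)
x*n + d(-2, -4*1) = 9*(-9) - 4*1 = -81 - 4 = -85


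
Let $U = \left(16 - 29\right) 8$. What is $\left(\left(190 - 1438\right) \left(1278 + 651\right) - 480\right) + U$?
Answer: $-2407976$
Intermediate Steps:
$U = -104$ ($U = \left(-13\right) 8 = -104$)
$\left(\left(190 - 1438\right) \left(1278 + 651\right) - 480\right) + U = \left(\left(190 - 1438\right) \left(1278 + 651\right) - 480\right) - 104 = \left(\left(-1248\right) 1929 - 480\right) - 104 = \left(-2407392 - 480\right) - 104 = -2407872 - 104 = -2407976$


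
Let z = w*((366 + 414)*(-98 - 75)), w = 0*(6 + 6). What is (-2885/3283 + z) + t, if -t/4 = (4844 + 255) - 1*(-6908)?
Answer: -157678809/3283 ≈ -48029.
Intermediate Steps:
w = 0 (w = 0*12 = 0)
z = 0 (z = 0*((366 + 414)*(-98 - 75)) = 0*(780*(-173)) = 0*(-134940) = 0)
t = -48028 (t = -4*((4844 + 255) - 1*(-6908)) = -4*(5099 + 6908) = -4*12007 = -48028)
(-2885/3283 + z) + t = (-2885/3283 + 0) - 48028 = -2885/3283 - 48028 = -157678809/3283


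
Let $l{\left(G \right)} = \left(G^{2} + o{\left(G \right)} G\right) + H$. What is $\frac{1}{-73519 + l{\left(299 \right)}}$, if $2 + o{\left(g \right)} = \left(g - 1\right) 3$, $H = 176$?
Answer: $\frac{1}{282766} \approx 3.5365 \cdot 10^{-6}$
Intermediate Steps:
$o{\left(g \right)} = -5 + 3 g$ ($o{\left(g \right)} = -2 + \left(g - 1\right) 3 = -2 + \left(-1 + g\right) 3 = -2 + \left(-3 + 3 g\right) = -5 + 3 g$)
$l{\left(G \right)} = 176 + G^{2} + G \left(-5 + 3 G\right)$ ($l{\left(G \right)} = \left(G^{2} + \left(-5 + 3 G\right) G\right) + 176 = \left(G^{2} + G \left(-5 + 3 G\right)\right) + 176 = 176 + G^{2} + G \left(-5 + 3 G\right)$)
$\frac{1}{-73519 + l{\left(299 \right)}} = \frac{1}{-73519 + \left(176 - 1495 + 4 \cdot 299^{2}\right)} = \frac{1}{-73519 + \left(176 - 1495 + 4 \cdot 89401\right)} = \frac{1}{-73519 + \left(176 - 1495 + 357604\right)} = \frac{1}{-73519 + 356285} = \frac{1}{282766}$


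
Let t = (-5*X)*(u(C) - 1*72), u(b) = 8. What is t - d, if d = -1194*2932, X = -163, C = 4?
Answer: 3448648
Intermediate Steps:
d = -3500808
t = -52160 (t = (-5*(-163))*(8 - 1*72) = 815*(8 - 72) = 815*(-64) = -52160)
t - d = -52160 - 1*(-3500808) = -52160 + 3500808 = 3448648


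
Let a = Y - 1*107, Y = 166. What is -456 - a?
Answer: -515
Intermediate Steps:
a = 59 (a = 166 - 1*107 = 166 - 107 = 59)
-456 - a = -456 - 1*59 = -456 - 59 = -515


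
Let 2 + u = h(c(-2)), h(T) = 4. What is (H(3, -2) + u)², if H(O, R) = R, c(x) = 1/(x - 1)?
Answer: 0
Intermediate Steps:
c(x) = 1/(-1 + x)
u = 2 (u = -2 + 4 = 2)
(H(3, -2) + u)² = (-2 + 2)² = 0² = 0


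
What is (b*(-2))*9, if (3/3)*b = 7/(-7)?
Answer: 18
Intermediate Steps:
b = -1 (b = 7/(-7) = 7*(-1/7) = -1)
(b*(-2))*9 = -1*(-2)*9 = 2*9 = 18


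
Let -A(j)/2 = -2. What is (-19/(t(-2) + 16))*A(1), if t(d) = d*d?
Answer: -19/5 ≈ -3.8000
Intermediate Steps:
A(j) = 4 (A(j) = -2*(-2) = 4)
t(d) = d²
(-19/(t(-2) + 16))*A(1) = (-19/((-2)² + 16))*4 = (-19/(4 + 16))*4 = (-19/20)*4 = ((1/20)*(-19))*4 = -19/20*4 = -19/5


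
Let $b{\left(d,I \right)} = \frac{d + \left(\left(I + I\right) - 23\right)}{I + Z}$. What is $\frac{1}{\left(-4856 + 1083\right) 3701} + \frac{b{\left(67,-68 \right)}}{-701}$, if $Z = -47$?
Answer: $- \frac{55858997}{48943374865} \approx -0.0011413$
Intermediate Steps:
$b{\left(d,I \right)} = \frac{-23 + d + 2 I}{-47 + I}$ ($b{\left(d,I \right)} = \frac{d + \left(\left(I + I\right) - 23\right)}{I - 47} = \frac{d + \left(2 I - 23\right)}{-47 + I} = \frac{d + \left(-23 + 2 I\right)}{-47 + I} = \frac{-23 + d + 2 I}{-47 + I}$)
$\frac{1}{\left(-4856 + 1083\right) 3701} + \frac{b{\left(67,-68 \right)}}{-701} = \frac{1}{\left(-4856 + 1083\right) 3701} + \frac{\frac{1}{-47 - 68} \left(-23 + 67 + 2 \left(-68\right)\right)}{-701} = \frac{1}{-3773} \cdot \frac{1}{3701} + \frac{-23 + 67 - 136}{-115} \left(- \frac{1}{701}\right) = \left(- \frac{1}{3773}\right) \frac{1}{3701} + \left(- \frac{1}{115}\right) \left(-92\right) \left(- \frac{1}{701}\right) = - \frac{1}{13963873} + \frac{4}{5} \left(- \frac{1}{701}\right) = - \frac{1}{13963873} - \frac{4}{3505} = - \frac{55858997}{48943374865}$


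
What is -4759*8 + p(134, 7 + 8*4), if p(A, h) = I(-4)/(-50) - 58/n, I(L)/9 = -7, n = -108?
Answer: -25697387/675 ≈ -38070.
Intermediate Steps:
I(L) = -63 (I(L) = 9*(-7) = -63)
p(A, h) = 1213/675 (p(A, h) = -63/(-50) - 58/(-108) = -63*(-1/50) - 58*(-1/108) = 63/50 + 29/54 = 1213/675)
-4759*8 + p(134, 7 + 8*4) = -4759*8 + 1213/675 = -38072 + 1213/675 = -25697387/675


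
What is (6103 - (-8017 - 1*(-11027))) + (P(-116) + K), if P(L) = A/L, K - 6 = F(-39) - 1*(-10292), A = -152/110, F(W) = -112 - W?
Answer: 21242229/1595 ≈ 13318.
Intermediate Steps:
A = -76/55 (A = -152*1/110 = -76/55 ≈ -1.3818)
K = 10225 (K = 6 + ((-112 - 1*(-39)) - 1*(-10292)) = 6 + ((-112 + 39) + 10292) = 6 + (-73 + 10292) = 6 + 10219 = 10225)
P(L) = -76/(55*L)
(6103 - (-8017 - 1*(-11027))) + (P(-116) + K) = (6103 - (-8017 - 1*(-11027))) + (-76/55/(-116) + 10225) = (6103 - (-8017 + 11027)) + (-76/55*(-1/116) + 10225) = (6103 - 1*3010) + (19/1595 + 10225) = (6103 - 3010) + 16308894/1595 = 3093 + 16308894/1595 = 21242229/1595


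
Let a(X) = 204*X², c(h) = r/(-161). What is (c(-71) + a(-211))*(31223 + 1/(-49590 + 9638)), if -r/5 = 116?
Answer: 10363861778336555/36547 ≈ 2.8358e+11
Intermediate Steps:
r = -580 (r = -5*116 = -580)
c(h) = 580/161 (c(h) = -580/(-161) = -580*(-1/161) = 580/161)
(c(-71) + a(-211))*(31223 + 1/(-49590 + 9638)) = (580/161 + 204*(-211)²)*(31223 + 1/(-49590 + 9638)) = (580/161 + 204*44521)*(31223 + 1/(-39952)) = (580/161 + 9082284)*(31223 - 1/39952) = (1462248304/161)*(1247421295/39952) = 10363861778336555/36547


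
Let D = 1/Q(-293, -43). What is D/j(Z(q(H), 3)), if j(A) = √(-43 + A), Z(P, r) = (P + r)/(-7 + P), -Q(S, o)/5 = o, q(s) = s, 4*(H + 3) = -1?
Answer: -I*√72242/378830 ≈ -0.0007095*I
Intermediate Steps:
H = -13/4 (H = -3 + (¼)*(-1) = -3 - ¼ = -13/4 ≈ -3.2500)
Q(S, o) = -5*o
Z(P, r) = (P + r)/(-7 + P)
D = 1/215 (D = 1/(-5*(-43)) = 1/215 ≈ 0.0046512)
D/j(Z(q(H), 3)) = 1/(215*(√(-43 + (-13/4 + 3)/(-7 - 13/4)))) = 1/(215*(√(-43 - ¼/(-41/4)))) = 1/(215*(√(-43 - 4/41*(-¼)))) = 1/(215*(√(-43 + 1/41))) = 1/(215*(√(-1762/41))) = 1/(215*((I*√72242/41))) = (-I*√72242/1762)/215 = -I*√72242/378830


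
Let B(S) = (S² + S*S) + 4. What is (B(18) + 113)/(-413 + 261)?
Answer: -765/152 ≈ -5.0329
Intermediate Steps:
B(S) = 4 + 2*S² (B(S) = (S² + S²) + 4 = 2*S² + 4 = 4 + 2*S²)
(B(18) + 113)/(-413 + 261) = ((4 + 2*18²) + 113)/(-413 + 261) = ((4 + 2*324) + 113)/(-152) = ((4 + 648) + 113)*(-1/152) = (652 + 113)*(-1/152) = 765*(-1/152) = -765/152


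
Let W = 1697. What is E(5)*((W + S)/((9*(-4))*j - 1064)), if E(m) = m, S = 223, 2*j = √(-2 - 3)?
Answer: -2553600/283429 + 43200*I*√5/283429 ≈ -9.0097 + 0.34082*I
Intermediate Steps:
j = I*√5/2 (j = √(-2 - 3)/2 = √(-5)/2 = (I*√5)/2 = I*√5/2 ≈ 1.118*I)
E(5)*((W + S)/((9*(-4))*j - 1064)) = 5*((1697 + 223)/((9*(-4))*(I*√5/2) - 1064)) = 5*(1920/(-18*I*√5 - 1064)) = 5*(1920/(-1064 - 18*I*√5)) = 9600/(-1064 - 18*I*√5)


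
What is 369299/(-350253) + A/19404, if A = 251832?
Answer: 321583475/26969481 ≈ 11.924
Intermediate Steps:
369299/(-350253) + A/19404 = 369299/(-350253) + 251832/19404 = 369299*(-1/350253) + 251832*(1/19404) = -369299/350253 + 2998/231 = 321583475/26969481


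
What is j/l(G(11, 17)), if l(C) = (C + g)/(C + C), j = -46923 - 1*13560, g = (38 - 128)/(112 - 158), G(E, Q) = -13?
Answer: -18084417/127 ≈ -1.4240e+5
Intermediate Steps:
g = 45/23 (g = -90/(-46) = -90*(-1/46) = 45/23 ≈ 1.9565)
j = -60483 (j = -46923 - 13560 = -60483)
l(C) = (45/23 + C)/(2*C) (l(C) = (C + 45/23)/(C + C) = (45/23 + C)/((2*C)) = (45/23 + C)*(1/(2*C)) = (45/23 + C)/(2*C))
j/l(G(11, 17)) = -60483*(-598/(45 + 23*(-13))) = -60483*(-598/(45 - 299)) = -60483/((1/46)*(-1/13)*(-254)) = -60483/127/299 = -60483*299/127 = -18084417/127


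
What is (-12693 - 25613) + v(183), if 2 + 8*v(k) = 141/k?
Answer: -18693403/488 ≈ -38306.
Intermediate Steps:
v(k) = -¼ + 141/(8*k) (v(k) = -¼ + (141/k)/8 = -¼ + 141/(8*k))
(-12693 - 25613) + v(183) = (-12693 - 25613) + (⅛)*(141 - 2*183)/183 = -38306 + (⅛)*(1/183)*(141 - 366) = -38306 + (⅛)*(1/183)*(-225) = -38306 - 75/488 = -18693403/488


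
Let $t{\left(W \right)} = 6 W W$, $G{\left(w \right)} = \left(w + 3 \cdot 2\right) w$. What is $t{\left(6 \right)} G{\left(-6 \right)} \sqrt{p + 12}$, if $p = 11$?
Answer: $0$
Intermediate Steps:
$G{\left(w \right)} = w \left(6 + w\right)$ ($G{\left(w \right)} = \left(w + 6\right) w = \left(6 + w\right) w = w \left(6 + w\right)$)
$t{\left(W \right)} = 6 W^{2}$
$t{\left(6 \right)} G{\left(-6 \right)} \sqrt{p + 12} = 6 \cdot 6^{2} \left(- 6 \left(6 - 6\right)\right) \sqrt{11 + 12} = 6 \cdot 36 \left(\left(-6\right) 0\right) \sqrt{23} = 216 \cdot 0 \sqrt{23} = 0 \sqrt{23} = 0$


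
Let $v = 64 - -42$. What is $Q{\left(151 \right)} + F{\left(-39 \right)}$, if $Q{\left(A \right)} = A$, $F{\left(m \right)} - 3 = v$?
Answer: $260$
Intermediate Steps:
$v = 106$ ($v = 64 + 42 = 106$)
$F{\left(m \right)} = 109$ ($F{\left(m \right)} = 3 + 106 = 109$)
$Q{\left(151 \right)} + F{\left(-39 \right)} = 151 + 109 = 260$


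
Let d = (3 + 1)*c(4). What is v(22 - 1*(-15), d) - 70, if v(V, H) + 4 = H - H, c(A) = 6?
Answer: -74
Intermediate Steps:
d = 24 (d = (3 + 1)*6 = 4*6 = 24)
v(V, H) = -4 (v(V, H) = -4 + (H - H) = -4 + 0 = -4)
v(22 - 1*(-15), d) - 70 = -4 - 70 = -74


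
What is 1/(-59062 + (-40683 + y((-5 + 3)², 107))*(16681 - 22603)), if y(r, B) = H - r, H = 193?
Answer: 1/239746406 ≈ 4.1711e-9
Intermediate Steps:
y(r, B) = 193 - r
1/(-59062 + (-40683 + y((-5 + 3)², 107))*(16681 - 22603)) = 1/(-59062 + (-40683 + (193 - (-5 + 3)²))*(16681 - 22603)) = 1/(-59062 + (-40683 + (193 - 1*(-2)²))*(-5922)) = 1/(-59062 + (-40683 + (193 - 1*4))*(-5922)) = 1/(-59062 + (-40683 + (193 - 4))*(-5922)) = 1/(-59062 + (-40683 + 189)*(-5922)) = 1/(-59062 - 40494*(-5922)) = 1/(-59062 + 239805468) = 1/239746406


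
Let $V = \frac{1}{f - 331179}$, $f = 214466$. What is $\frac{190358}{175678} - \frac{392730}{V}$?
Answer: $\frac{4026249583080289}{87839} \approx 4.5837 \cdot 10^{10}$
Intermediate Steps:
$V = - \frac{1}{116713}$ ($V = \frac{1}{214466 - 331179} = \frac{1}{-116713} = - \frac{1}{116713} \approx -8.568 \cdot 10^{-6}$)
$\frac{190358}{175678} - \frac{392730}{V} = \frac{190358}{175678} - \frac{392730}{- \frac{1}{116713}} = 190358 \cdot \frac{1}{175678} - -45836696490 = \frac{95179}{87839} + 45836696490 = \frac{4026249583080289}{87839}$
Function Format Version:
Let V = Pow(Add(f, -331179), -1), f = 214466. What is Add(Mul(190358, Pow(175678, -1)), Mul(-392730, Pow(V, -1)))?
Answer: Rational(4026249583080289, 87839) ≈ 4.5837e+10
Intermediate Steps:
V = Rational(-1, 116713) (V = Pow(Add(214466, -331179), -1) = Pow(-116713, -1) = Rational(-1, 116713) ≈ -8.5680e-6)
Add(Mul(190358, Pow(175678, -1)), Mul(-392730, Pow(V, -1))) = Add(Mul(190358, Pow(175678, -1)), Mul(-392730, Pow(Rational(-1, 116713), -1))) = Add(Mul(190358, Rational(1, 175678)), Mul(-392730, -116713)) = Add(Rational(95179, 87839), 45836696490) = Rational(4026249583080289, 87839)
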